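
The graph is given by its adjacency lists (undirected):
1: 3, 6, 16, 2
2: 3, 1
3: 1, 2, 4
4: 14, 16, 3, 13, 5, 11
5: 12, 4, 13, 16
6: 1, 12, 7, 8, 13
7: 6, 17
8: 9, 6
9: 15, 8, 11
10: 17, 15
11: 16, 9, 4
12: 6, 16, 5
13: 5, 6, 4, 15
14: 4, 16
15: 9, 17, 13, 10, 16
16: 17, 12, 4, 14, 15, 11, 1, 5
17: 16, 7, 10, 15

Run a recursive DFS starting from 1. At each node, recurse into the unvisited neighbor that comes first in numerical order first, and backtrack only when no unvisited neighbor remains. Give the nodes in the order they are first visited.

Visit 1
1 → 2
2 → 3
3 → 4
4 → 5
5 → 12
12 → 6
6 → 7
7 → 17
17 → 10
10 → 15
15 → 9
9 → 8
9 → 11
11 → 16
16 → 14
15 → 13

1 → 2 → 3 → 4 → 5 → 12 → 6 → 7 → 17 → 10 → 15 → 9 → 8 → 11 → 16 → 14 → 13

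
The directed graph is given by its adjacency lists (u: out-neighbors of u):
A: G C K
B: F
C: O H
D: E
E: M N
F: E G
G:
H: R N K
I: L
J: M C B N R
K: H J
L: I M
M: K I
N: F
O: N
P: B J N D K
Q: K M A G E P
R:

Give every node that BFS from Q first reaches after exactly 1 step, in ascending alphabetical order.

A, E, G, K, M, P

Level 0: Q
Level 1: A, E, G, K, M, P
Level 2: B, C, D, H, I, J, N
Level 3: F, L, O, R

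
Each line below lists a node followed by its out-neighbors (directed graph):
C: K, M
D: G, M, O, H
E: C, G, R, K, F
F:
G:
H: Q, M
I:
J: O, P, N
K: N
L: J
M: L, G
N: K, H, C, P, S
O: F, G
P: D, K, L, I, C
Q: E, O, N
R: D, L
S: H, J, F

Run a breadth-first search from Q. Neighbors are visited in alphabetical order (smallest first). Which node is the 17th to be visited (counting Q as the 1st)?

J

Visit Q; enqueue E, N, O → queue [E, N, O]
Visit E; enqueue C, F, G, K, R → queue [N, O, C, F, G, K, R]
Visit N; enqueue H, P, S → queue [O, C, F, G, K, R, H, P, S]
Visit O → queue [C, F, G, K, R, H, P, S]
Visit C; enqueue M → queue [F, G, K, R, H, P, S, M]
Visit F → queue [G, K, R, H, P, S, M]
Visit G → queue [K, R, H, P, S, M]
Visit K → queue [R, H, P, S, M]
Visit R; enqueue D, L → queue [H, P, S, M, D, L]
Visit H → queue [P, S, M, D, L]
Visit P; enqueue I → queue [S, M, D, L, I]
Visit S; enqueue J → queue [M, D, L, I, J]
Visit M → queue [D, L, I, J]
Visit D → queue [L, I, J]
Visit L → queue [I, J]
Visit I → queue [J]
Visit J → queue []

Visit order: Q, E, N, O, C, F, G, K, R, H, P, S, M, D, L, I, J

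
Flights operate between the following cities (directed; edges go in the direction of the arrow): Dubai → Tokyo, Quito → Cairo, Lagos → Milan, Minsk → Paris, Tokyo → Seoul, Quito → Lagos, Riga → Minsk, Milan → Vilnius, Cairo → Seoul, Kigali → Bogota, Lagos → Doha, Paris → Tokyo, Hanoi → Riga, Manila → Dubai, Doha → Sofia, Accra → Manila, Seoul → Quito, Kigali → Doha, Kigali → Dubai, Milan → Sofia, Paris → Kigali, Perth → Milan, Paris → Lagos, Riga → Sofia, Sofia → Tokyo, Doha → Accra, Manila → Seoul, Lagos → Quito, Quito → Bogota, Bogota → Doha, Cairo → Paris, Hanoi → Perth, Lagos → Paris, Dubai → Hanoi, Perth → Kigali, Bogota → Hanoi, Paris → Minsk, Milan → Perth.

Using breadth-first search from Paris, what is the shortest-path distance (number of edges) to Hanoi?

Level 0: Paris
Level 1: Kigali, Lagos, Minsk, Tokyo
Level 2: Bogota, Doha, Dubai, Milan, Quito, Seoul
Level 3: Accra, Cairo, Hanoi, Perth, Sofia, Vilnius
Level 4: Manila, Riga
Hanoi first appears at level 3.

3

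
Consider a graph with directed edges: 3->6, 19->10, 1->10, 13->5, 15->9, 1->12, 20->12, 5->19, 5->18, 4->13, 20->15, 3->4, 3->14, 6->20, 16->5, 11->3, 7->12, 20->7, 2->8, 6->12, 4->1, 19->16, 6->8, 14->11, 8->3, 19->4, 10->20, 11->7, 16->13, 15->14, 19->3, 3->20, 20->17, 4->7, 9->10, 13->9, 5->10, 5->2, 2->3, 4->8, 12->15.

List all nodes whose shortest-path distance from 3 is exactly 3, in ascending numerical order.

5, 9, 10

Level 0: 3
Level 1: 4, 6, 14, 20
Level 2: 1, 7, 8, 11, 12, 13, 15, 17
Level 3: 5, 9, 10
Level 4: 2, 18, 19
Level 5: 16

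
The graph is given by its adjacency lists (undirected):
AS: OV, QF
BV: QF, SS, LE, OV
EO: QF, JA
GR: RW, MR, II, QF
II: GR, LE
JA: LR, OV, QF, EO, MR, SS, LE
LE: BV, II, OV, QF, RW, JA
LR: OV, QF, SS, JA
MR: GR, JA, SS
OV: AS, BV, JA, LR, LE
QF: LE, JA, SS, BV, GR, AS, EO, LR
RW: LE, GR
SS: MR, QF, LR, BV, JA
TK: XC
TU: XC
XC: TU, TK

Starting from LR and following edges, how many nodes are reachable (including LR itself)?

13

BFS from LR visits: LR, OV, QF, SS, JA, AS, BV, LE, GR, EO, MR, II, RW
Reachable nodes: 13 of 16 total.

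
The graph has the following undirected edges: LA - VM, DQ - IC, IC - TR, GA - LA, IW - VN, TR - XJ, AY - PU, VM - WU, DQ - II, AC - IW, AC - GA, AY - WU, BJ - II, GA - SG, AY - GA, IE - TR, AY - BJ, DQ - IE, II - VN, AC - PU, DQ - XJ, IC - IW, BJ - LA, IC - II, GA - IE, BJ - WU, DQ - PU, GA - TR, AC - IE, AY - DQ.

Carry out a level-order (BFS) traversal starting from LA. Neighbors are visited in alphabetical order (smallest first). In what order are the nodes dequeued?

LA BJ GA VM AY II WU AC IE SG TR DQ PU IC VN IW XJ

Visit LA; enqueue BJ, GA, VM → queue [BJ, GA, VM]
Visit BJ; enqueue AY, II, WU → queue [GA, VM, AY, II, WU]
Visit GA; enqueue AC, IE, SG, TR → queue [VM, AY, II, WU, AC, IE, SG, TR]
Visit VM → queue [AY, II, WU, AC, IE, SG, TR]
Visit AY; enqueue DQ, PU → queue [II, WU, AC, IE, SG, TR, DQ, PU]
Visit II; enqueue IC, VN → queue [WU, AC, IE, SG, TR, DQ, PU, IC, VN]
Visit WU → queue [AC, IE, SG, TR, DQ, PU, IC, VN]
Visit AC; enqueue IW → queue [IE, SG, TR, DQ, PU, IC, VN, IW]
Visit IE → queue [SG, TR, DQ, PU, IC, VN, IW]
Visit SG → queue [TR, DQ, PU, IC, VN, IW]
Visit TR; enqueue XJ → queue [DQ, PU, IC, VN, IW, XJ]
Visit DQ → queue [PU, IC, VN, IW, XJ]
Visit PU → queue [IC, VN, IW, XJ]
Visit IC → queue [VN, IW, XJ]
Visit VN → queue [IW, XJ]
Visit IW → queue [XJ]
Visit XJ → queue []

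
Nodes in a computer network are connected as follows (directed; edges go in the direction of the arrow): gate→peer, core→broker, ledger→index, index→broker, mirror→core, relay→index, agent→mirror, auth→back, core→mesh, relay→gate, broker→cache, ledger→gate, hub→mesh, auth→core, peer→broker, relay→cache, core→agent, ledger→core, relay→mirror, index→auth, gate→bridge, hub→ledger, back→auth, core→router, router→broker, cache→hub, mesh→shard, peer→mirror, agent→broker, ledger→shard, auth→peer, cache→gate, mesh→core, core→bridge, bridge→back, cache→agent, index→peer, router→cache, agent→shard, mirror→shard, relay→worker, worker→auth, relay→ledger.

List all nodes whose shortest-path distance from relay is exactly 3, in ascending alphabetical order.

back, mesh, router

Level 0: relay
Level 1: cache, gate, index, ledger, mirror, worker
Level 2: agent, auth, bridge, broker, core, hub, peer, shard
Level 3: back, mesh, router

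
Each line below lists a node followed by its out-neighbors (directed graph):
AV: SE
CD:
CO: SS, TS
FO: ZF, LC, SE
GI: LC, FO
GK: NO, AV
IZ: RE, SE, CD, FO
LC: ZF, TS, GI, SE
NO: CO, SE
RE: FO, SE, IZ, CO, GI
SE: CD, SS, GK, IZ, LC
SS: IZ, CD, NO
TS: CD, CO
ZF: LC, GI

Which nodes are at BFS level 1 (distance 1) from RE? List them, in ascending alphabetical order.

CO, FO, GI, IZ, SE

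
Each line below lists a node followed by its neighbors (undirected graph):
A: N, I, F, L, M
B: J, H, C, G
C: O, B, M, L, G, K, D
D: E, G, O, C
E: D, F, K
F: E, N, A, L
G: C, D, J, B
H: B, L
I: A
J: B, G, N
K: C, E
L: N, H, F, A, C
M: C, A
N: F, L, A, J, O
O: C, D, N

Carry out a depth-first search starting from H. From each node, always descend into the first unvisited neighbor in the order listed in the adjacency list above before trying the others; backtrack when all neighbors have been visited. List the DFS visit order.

Visit H
H → B
B → J
J → G
G → C
C → O
O → D
D → E
E → F
F → N
N → L
L → A
A → I
A → M
E → K

H → B → J → G → C → O → D → E → F → N → L → A → I → M → K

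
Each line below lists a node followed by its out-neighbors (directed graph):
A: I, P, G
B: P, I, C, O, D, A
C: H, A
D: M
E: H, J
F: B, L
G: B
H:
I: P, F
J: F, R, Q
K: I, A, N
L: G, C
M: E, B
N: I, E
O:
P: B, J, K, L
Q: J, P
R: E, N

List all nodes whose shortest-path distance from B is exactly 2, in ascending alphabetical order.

F, G, H, J, K, L, M

Level 0: B
Level 1: A, C, D, I, O, P
Level 2: F, G, H, J, K, L, M
Level 3: E, N, Q, R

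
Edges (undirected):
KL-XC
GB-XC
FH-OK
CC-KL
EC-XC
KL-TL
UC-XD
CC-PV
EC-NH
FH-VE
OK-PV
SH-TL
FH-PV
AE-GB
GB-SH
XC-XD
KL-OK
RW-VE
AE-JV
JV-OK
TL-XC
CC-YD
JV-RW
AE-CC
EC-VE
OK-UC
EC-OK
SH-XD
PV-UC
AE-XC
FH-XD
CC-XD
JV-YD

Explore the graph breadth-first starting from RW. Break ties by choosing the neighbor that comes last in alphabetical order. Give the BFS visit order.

Visit RW; enqueue VE, JV → queue [VE, JV]
Visit VE; enqueue FH, EC → queue [JV, FH, EC]
Visit JV; enqueue YD, OK, AE → queue [FH, EC, YD, OK, AE]
Visit FH; enqueue XD, PV → queue [EC, YD, OK, AE, XD, PV]
Visit EC; enqueue XC, NH → queue [YD, OK, AE, XD, PV, XC, NH]
Visit YD; enqueue CC → queue [OK, AE, XD, PV, XC, NH, CC]
Visit OK; enqueue UC, KL → queue [AE, XD, PV, XC, NH, CC, UC, KL]
Visit AE; enqueue GB → queue [XD, PV, XC, NH, CC, UC, KL, GB]
Visit XD; enqueue SH → queue [PV, XC, NH, CC, UC, KL, GB, SH]
Visit PV → queue [XC, NH, CC, UC, KL, GB, SH]
Visit XC; enqueue TL → queue [NH, CC, UC, KL, GB, SH, TL]
Visit NH → queue [CC, UC, KL, GB, SH, TL]
Visit CC → queue [UC, KL, GB, SH, TL]
Visit UC → queue [KL, GB, SH, TL]
Visit KL → queue [GB, SH, TL]
Visit GB → queue [SH, TL]
Visit SH → queue [TL]
Visit TL → queue []

RW -> VE -> JV -> FH -> EC -> YD -> OK -> AE -> XD -> PV -> XC -> NH -> CC -> UC -> KL -> GB -> SH -> TL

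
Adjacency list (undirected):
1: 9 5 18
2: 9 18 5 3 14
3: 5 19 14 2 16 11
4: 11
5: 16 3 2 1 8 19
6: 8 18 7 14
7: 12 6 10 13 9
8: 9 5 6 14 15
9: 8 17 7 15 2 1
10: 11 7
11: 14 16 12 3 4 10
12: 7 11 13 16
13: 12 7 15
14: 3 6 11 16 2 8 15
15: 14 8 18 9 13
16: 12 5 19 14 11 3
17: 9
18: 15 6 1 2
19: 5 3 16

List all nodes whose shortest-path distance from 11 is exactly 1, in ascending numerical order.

Level 0: 11
Level 1: 3, 4, 10, 12, 14, 16
Level 2: 2, 5, 6, 7, 8, 13, 15, 19
Level 3: 1, 9, 18
Level 4: 17

3, 4, 10, 12, 14, 16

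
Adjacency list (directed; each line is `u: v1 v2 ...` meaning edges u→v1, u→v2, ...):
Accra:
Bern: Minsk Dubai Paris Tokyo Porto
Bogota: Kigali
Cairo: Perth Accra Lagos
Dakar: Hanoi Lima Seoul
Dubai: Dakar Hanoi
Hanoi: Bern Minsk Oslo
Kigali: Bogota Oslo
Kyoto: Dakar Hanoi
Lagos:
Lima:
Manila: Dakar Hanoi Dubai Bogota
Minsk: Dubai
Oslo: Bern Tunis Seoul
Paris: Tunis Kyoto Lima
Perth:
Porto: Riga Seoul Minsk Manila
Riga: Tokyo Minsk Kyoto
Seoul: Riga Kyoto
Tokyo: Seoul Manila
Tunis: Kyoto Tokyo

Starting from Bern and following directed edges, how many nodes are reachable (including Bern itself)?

17

BFS from Bern visits: Bern, Minsk, Dubai, Paris, Tokyo, Porto, Dakar, Hanoi, Tunis, Kyoto, Lima, Seoul, Manila, Riga, Oslo, Bogota, Kigali
Reachable nodes: 17 of 21 total.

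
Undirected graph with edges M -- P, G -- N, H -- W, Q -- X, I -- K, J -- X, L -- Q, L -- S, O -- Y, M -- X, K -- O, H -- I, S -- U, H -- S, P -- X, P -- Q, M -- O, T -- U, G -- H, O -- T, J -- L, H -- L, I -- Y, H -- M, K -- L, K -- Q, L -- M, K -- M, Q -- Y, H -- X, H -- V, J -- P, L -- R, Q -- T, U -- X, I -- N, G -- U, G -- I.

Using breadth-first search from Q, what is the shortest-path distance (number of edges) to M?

Level 0: Q
Level 1: K, L, P, T, X, Y
Level 2: H, I, J, M, O, R, S, U
Level 3: G, N, V, W
M first appears at level 2.

2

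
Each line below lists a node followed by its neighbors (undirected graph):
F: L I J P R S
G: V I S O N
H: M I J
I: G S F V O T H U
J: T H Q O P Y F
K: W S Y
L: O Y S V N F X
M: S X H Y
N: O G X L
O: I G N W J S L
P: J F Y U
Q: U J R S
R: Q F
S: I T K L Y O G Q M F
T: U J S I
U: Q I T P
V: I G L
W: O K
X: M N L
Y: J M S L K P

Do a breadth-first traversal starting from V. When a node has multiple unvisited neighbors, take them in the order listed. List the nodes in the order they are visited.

Visit V; enqueue I, G, L → queue [I, G, L]
Visit I; enqueue S, F, O, T, H, U → queue [G, L, S, F, O, T, H, U]
Visit G; enqueue N → queue [L, S, F, O, T, H, U, N]
Visit L; enqueue Y, X → queue [S, F, O, T, H, U, N, Y, X]
Visit S; enqueue K, Q, M → queue [F, O, T, H, U, N, Y, X, K, Q, M]
Visit F; enqueue J, P, R → queue [O, T, H, U, N, Y, X, K, Q, M, J, P, R]
Visit O; enqueue W → queue [T, H, U, N, Y, X, K, Q, M, J, P, R, W]
Visit T → queue [H, U, N, Y, X, K, Q, M, J, P, R, W]
Visit H → queue [U, N, Y, X, K, Q, M, J, P, R, W]
Visit U → queue [N, Y, X, K, Q, M, J, P, R, W]
Visit N → queue [Y, X, K, Q, M, J, P, R, W]
Visit Y → queue [X, K, Q, M, J, P, R, W]
Visit X → queue [K, Q, M, J, P, R, W]
Visit K → queue [Q, M, J, P, R, W]
Visit Q → queue [M, J, P, R, W]
Visit M → queue [J, P, R, W]
Visit J → queue [P, R, W]
Visit P → queue [R, W]
Visit R → queue [W]
Visit W → queue []

V, I, G, L, S, F, O, T, H, U, N, Y, X, K, Q, M, J, P, R, W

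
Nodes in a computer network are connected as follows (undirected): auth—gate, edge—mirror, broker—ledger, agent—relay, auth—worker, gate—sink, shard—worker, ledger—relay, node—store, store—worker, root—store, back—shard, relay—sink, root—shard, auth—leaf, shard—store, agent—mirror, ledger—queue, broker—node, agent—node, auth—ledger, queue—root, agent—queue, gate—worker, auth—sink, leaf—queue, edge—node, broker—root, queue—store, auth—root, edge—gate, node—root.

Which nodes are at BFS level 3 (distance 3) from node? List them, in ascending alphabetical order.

Level 0: node
Level 1: agent, broker, edge, root, store
Level 2: auth, gate, ledger, mirror, queue, relay, shard, worker
Level 3: back, leaf, sink

back, leaf, sink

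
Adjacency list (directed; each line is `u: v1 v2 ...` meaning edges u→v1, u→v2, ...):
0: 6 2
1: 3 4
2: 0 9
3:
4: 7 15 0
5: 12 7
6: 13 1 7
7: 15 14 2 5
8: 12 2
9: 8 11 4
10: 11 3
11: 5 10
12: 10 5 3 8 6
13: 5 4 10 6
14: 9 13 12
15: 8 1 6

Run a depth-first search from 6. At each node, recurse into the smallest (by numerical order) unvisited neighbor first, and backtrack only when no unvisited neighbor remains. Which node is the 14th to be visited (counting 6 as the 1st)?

10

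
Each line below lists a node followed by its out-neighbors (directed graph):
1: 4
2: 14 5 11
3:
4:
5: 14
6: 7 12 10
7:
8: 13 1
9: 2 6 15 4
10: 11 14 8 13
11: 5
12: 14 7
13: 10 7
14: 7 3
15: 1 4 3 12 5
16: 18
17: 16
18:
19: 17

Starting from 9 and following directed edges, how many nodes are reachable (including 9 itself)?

BFS from 9 visits: 9, 15, 6, 4, 2, 12, 5, 3, 1, 10, 7, 14, 11, 13, 8
Reachable nodes: 15 of 19 total.

15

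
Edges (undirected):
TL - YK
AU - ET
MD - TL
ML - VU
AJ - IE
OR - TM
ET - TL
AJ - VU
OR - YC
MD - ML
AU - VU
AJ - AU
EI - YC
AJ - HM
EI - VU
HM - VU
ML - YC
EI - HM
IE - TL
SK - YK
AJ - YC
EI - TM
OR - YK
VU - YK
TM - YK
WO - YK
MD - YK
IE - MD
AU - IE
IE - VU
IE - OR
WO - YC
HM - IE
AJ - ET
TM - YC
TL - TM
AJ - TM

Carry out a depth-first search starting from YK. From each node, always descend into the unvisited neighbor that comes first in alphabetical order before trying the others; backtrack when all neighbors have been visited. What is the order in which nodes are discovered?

Visit YK
YK → MD
MD → IE
IE → AJ
AJ → AU
AU → ET
ET → TL
TL → TM
TM → EI
EI → HM
HM → VU
VU → ML
ML → YC
YC → OR
YC → WO
YK → SK

YK, MD, IE, AJ, AU, ET, TL, TM, EI, HM, VU, ML, YC, OR, WO, SK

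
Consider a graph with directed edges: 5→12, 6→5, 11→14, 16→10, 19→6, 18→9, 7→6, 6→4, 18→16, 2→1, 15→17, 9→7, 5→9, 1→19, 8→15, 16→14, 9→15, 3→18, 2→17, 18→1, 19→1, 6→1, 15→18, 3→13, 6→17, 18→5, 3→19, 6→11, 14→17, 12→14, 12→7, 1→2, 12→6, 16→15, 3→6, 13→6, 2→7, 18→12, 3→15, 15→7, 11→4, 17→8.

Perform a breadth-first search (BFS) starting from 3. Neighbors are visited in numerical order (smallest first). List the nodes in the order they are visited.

3, 6, 13, 15, 18, 19, 1, 4, 5, 11, 17, 7, 9, 12, 16, 2, 14, 8, 10

Visit 3; enqueue 6, 13, 15, 18, 19 → queue [6, 13, 15, 18, 19]
Visit 6; enqueue 1, 4, 5, 11, 17 → queue [13, 15, 18, 19, 1, 4, 5, 11, 17]
Visit 13 → queue [15, 18, 19, 1, 4, 5, 11, 17]
Visit 15; enqueue 7 → queue [18, 19, 1, 4, 5, 11, 17, 7]
Visit 18; enqueue 9, 12, 16 → queue [19, 1, 4, 5, 11, 17, 7, 9, 12, 16]
Visit 19 → queue [1, 4, 5, 11, 17, 7, 9, 12, 16]
Visit 1; enqueue 2 → queue [4, 5, 11, 17, 7, 9, 12, 16, 2]
Visit 4 → queue [5, 11, 17, 7, 9, 12, 16, 2]
Visit 5 → queue [11, 17, 7, 9, 12, 16, 2]
Visit 11; enqueue 14 → queue [17, 7, 9, 12, 16, 2, 14]
Visit 17; enqueue 8 → queue [7, 9, 12, 16, 2, 14, 8]
Visit 7 → queue [9, 12, 16, 2, 14, 8]
Visit 9 → queue [12, 16, 2, 14, 8]
Visit 12 → queue [16, 2, 14, 8]
Visit 16; enqueue 10 → queue [2, 14, 8, 10]
Visit 2 → queue [14, 8, 10]
Visit 14 → queue [8, 10]
Visit 8 → queue [10]
Visit 10 → queue []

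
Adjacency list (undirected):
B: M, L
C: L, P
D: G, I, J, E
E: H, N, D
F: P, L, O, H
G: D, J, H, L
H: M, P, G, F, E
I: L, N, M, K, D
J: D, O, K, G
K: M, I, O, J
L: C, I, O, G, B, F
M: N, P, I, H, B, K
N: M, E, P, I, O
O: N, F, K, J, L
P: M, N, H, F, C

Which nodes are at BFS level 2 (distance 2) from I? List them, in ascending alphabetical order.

B, C, E, F, G, H, J, O, P

Level 0: I
Level 1: D, K, L, M, N
Level 2: B, C, E, F, G, H, J, O, P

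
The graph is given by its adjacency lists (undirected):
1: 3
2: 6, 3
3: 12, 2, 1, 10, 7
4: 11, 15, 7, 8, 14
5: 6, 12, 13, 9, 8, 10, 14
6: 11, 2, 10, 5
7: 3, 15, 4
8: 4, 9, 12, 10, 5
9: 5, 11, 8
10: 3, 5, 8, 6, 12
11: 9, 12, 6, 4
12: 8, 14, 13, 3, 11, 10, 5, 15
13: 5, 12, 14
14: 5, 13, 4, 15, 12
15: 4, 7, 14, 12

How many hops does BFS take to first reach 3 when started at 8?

2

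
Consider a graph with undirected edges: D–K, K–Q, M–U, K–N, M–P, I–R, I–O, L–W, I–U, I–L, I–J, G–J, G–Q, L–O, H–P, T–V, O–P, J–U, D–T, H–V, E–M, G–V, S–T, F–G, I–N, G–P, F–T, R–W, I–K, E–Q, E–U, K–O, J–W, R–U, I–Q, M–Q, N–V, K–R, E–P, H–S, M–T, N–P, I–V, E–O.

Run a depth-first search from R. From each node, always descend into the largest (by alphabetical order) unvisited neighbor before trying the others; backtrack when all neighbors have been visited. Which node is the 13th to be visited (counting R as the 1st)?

J

Visit R
R → W
W → L
L → O
O → P
P → N
N → V
V → T
T → S
S → H
T → M
M → U
U → J
J → I
I → Q
Q → K
K → D
Q → G
G → F
Q → E

Visit order: R, W, L, O, P, N, V, T, S, H, M, U, J, I, Q, K, D, G, F, E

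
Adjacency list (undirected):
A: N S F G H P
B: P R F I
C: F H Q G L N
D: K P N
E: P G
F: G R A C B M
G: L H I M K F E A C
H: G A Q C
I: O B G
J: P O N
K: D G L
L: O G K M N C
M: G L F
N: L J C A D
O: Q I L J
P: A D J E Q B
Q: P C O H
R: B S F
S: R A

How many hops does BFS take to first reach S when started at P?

Level 0: P
Level 1: A, B, D, E, J, Q
Level 2: C, F, G, H, I, K, N, O, R, S
Level 3: L, M
S first appears at level 2.

2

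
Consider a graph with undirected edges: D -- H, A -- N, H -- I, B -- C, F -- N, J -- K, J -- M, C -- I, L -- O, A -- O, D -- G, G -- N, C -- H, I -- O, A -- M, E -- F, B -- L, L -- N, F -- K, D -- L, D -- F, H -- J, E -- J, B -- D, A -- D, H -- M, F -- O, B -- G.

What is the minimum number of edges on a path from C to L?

2

Level 0: C
Level 1: B, H, I
Level 2: D, G, J, L, M, O
Level 3: A, E, F, K, N
L first appears at level 2.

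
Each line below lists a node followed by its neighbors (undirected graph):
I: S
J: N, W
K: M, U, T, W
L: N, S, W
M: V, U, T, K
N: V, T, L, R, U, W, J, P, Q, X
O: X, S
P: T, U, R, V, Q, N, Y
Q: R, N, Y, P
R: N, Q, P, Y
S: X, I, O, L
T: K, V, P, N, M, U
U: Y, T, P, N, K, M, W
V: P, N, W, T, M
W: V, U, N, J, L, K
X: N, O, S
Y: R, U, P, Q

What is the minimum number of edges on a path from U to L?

2

Level 0: U
Level 1: K, M, N, P, T, W, Y
Level 2: J, L, Q, R, V, X
Level 3: O, S
Level 4: I
L first appears at level 2.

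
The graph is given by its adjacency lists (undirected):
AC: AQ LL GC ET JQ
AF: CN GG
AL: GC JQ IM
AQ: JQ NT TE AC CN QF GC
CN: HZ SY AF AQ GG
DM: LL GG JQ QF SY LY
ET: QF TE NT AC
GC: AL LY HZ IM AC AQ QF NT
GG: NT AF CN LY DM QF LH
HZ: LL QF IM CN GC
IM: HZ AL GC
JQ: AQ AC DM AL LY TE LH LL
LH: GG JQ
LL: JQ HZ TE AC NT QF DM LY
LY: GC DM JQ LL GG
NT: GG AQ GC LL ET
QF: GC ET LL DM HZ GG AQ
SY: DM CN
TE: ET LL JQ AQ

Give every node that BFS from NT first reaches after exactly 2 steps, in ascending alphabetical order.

Level 0: NT
Level 1: AQ, ET, GC, GG, LL
Level 2: AC, AF, AL, CN, DM, HZ, IM, JQ, LH, LY, QF, TE
Level 3: SY

AC, AF, AL, CN, DM, HZ, IM, JQ, LH, LY, QF, TE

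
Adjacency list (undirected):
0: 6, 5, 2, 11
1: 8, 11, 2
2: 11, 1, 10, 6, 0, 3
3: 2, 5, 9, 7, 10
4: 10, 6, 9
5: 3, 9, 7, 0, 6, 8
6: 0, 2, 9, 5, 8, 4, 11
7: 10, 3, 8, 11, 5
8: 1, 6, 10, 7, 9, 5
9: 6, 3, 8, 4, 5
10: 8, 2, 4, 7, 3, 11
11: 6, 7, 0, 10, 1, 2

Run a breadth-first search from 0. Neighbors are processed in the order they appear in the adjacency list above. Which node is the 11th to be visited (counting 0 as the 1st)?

Visit 0; enqueue 6, 5, 2, 11 → queue [6, 5, 2, 11]
Visit 6; enqueue 9, 8, 4 → queue [5, 2, 11, 9, 8, 4]
Visit 5; enqueue 3, 7 → queue [2, 11, 9, 8, 4, 3, 7]
Visit 2; enqueue 1, 10 → queue [11, 9, 8, 4, 3, 7, 1, 10]
Visit 11 → queue [9, 8, 4, 3, 7, 1, 10]
Visit 9 → queue [8, 4, 3, 7, 1, 10]
Visit 8 → queue [4, 3, 7, 1, 10]
Visit 4 → queue [3, 7, 1, 10]
Visit 3 → queue [7, 1, 10]
Visit 7 → queue [1, 10]
Visit 1 → queue [10]
Visit 10 → queue []

Visit order: 0, 6, 5, 2, 11, 9, 8, 4, 3, 7, 1, 10

1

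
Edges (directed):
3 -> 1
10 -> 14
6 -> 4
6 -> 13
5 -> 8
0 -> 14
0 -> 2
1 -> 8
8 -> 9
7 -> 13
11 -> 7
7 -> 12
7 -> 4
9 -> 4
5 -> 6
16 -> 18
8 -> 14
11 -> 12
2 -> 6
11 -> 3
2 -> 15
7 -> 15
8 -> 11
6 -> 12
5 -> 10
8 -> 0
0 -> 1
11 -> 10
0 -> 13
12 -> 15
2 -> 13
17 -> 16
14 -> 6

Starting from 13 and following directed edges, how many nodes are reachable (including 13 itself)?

1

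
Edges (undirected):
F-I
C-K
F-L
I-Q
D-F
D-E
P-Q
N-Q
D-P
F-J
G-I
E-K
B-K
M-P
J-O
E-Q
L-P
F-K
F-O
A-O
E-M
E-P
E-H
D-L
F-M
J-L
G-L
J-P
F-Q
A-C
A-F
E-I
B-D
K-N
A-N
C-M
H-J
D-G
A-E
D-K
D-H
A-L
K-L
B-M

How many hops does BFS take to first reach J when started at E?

2

Level 0: E
Level 1: A, D, H, I, K, M, P, Q
Level 2: B, C, F, G, J, L, N, O
J first appears at level 2.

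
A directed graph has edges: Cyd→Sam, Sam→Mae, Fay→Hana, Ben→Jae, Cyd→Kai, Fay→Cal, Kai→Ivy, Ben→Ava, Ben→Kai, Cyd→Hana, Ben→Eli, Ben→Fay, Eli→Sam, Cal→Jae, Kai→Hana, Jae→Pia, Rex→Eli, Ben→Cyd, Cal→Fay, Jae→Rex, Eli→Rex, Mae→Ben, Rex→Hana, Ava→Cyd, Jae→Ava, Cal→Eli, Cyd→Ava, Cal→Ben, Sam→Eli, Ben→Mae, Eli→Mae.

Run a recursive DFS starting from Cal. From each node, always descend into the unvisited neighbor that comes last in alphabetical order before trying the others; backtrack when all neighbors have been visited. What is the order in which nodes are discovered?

Visit Cal
Cal → Jae
Jae → Rex
Rex → Hana
Rex → Eli
Eli → Sam
Sam → Mae
Mae → Ben
Ben → Kai
Kai → Ivy
Ben → Fay
Ben → Cyd
Cyd → Ava
Jae → Pia

Cal, Jae, Rex, Hana, Eli, Sam, Mae, Ben, Kai, Ivy, Fay, Cyd, Ava, Pia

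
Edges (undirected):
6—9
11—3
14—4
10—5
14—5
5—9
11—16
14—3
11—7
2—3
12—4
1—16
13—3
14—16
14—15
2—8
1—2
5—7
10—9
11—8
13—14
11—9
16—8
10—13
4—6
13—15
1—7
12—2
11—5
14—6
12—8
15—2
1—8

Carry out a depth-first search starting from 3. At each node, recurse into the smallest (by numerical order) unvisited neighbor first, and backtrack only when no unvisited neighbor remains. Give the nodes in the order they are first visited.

3 → 2 → 1 → 7 → 5 → 9 → 6 → 4 → 12 → 8 → 11 → 16 → 14 → 13 → 10 → 15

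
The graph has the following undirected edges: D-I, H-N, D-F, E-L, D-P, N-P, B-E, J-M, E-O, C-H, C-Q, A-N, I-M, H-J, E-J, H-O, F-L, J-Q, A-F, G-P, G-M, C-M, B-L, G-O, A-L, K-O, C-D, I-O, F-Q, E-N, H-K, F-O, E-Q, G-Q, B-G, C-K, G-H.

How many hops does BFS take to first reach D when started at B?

Level 0: B
Level 1: E, G, L
Level 2: A, F, H, J, M, N, O, P, Q
Level 3: C, D, I, K
D first appears at level 3.

3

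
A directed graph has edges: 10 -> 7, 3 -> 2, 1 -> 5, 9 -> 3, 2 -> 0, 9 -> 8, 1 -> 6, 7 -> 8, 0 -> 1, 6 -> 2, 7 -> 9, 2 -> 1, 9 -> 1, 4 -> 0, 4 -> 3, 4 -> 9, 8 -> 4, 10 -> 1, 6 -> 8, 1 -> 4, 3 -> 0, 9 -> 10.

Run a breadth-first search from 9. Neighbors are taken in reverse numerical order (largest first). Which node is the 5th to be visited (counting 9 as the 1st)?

Visit 9; enqueue 10, 8, 3, 1 → queue [10, 8, 3, 1]
Visit 10; enqueue 7 → queue [8, 3, 1, 7]
Visit 8; enqueue 4 → queue [3, 1, 7, 4]
Visit 3; enqueue 2, 0 → queue [1, 7, 4, 2, 0]
Visit 1; enqueue 6, 5 → queue [7, 4, 2, 0, 6, 5]
Visit 7 → queue [4, 2, 0, 6, 5]
Visit 4 → queue [2, 0, 6, 5]
Visit 2 → queue [0, 6, 5]
Visit 0 → queue [6, 5]
Visit 6 → queue [5]
Visit 5 → queue []

Visit order: 9, 10, 8, 3, 1, 7, 4, 2, 0, 6, 5

1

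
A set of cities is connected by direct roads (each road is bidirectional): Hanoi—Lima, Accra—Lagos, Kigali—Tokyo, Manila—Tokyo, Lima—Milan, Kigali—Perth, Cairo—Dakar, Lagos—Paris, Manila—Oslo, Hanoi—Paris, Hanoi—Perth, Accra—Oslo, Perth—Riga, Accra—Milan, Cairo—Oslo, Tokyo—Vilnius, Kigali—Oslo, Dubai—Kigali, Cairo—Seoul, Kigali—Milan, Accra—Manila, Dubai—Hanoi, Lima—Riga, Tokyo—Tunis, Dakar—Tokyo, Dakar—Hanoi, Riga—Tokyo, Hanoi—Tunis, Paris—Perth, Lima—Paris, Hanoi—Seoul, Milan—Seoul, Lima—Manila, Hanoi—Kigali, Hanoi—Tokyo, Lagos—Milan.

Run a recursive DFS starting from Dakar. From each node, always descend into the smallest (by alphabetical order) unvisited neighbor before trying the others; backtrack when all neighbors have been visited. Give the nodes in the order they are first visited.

Dakar, Cairo, Oslo, Accra, Lagos, Milan, Kigali, Dubai, Hanoi, Lima, Manila, Tokyo, Riga, Perth, Paris, Tunis, Vilnius, Seoul

Visit Dakar
Dakar → Cairo
Cairo → Oslo
Oslo → Accra
Accra → Lagos
Lagos → Milan
Milan → Kigali
Kigali → Dubai
Dubai → Hanoi
Hanoi → Lima
Lima → Manila
Manila → Tokyo
Tokyo → Riga
Riga → Perth
Perth → Paris
Tokyo → Tunis
Tokyo → Vilnius
Hanoi → Seoul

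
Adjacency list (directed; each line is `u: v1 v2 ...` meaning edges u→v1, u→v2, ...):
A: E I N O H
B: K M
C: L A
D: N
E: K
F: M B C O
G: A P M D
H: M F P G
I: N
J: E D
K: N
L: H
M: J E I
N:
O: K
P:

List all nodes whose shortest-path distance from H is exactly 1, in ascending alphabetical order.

F, G, M, P

Level 0: H
Level 1: F, G, M, P
Level 2: A, B, C, D, E, I, J, O
Level 3: K, L, N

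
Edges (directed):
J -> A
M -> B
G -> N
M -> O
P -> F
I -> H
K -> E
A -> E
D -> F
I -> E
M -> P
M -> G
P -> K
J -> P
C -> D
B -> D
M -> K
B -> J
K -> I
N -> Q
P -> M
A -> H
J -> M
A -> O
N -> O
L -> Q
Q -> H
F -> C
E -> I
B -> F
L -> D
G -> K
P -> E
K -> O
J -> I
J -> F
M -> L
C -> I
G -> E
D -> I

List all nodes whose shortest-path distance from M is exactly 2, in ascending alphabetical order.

D, E, F, I, J, N, Q

Level 0: M
Level 1: B, G, K, L, O, P
Level 2: D, E, F, I, J, N, Q
Level 3: A, C, H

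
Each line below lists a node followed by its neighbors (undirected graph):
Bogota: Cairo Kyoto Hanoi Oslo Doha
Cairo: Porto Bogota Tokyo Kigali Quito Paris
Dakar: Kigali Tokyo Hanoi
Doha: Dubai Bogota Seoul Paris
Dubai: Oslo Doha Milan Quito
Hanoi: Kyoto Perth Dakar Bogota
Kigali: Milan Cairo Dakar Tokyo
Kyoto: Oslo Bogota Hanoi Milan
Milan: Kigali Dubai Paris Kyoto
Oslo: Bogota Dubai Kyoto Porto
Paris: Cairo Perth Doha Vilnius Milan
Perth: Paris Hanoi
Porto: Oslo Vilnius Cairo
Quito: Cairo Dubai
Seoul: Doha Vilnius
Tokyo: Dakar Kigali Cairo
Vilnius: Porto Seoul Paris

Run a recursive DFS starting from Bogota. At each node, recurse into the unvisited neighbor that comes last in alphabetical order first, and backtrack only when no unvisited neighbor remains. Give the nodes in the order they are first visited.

Visit Bogota
Bogota → Oslo
Oslo → Porto
Porto → Vilnius
Vilnius → Seoul
Seoul → Doha
Doha → Paris
Paris → Perth
Perth → Hanoi
Hanoi → Kyoto
Kyoto → Milan
Milan → Kigali
Kigali → Tokyo
Tokyo → Dakar
Tokyo → Cairo
Cairo → Quito
Quito → Dubai

Bogota, Oslo, Porto, Vilnius, Seoul, Doha, Paris, Perth, Hanoi, Kyoto, Milan, Kigali, Tokyo, Dakar, Cairo, Quito, Dubai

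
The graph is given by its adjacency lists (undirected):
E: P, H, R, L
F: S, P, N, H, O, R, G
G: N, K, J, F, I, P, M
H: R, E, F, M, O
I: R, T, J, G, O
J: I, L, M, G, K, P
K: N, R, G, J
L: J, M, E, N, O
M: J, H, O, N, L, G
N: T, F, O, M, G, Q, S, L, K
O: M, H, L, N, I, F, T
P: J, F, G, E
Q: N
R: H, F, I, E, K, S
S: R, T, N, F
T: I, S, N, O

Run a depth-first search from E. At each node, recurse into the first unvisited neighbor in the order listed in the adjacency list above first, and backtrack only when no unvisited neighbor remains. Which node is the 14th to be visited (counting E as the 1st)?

G

Visit E
E → P
P → J
J → I
I → R
R → H
H → F
F → S
S → T
T → N
N → O
O → M
M → L
M → G
G → K
N → Q

Visit order: E, P, J, I, R, H, F, S, T, N, O, M, L, G, K, Q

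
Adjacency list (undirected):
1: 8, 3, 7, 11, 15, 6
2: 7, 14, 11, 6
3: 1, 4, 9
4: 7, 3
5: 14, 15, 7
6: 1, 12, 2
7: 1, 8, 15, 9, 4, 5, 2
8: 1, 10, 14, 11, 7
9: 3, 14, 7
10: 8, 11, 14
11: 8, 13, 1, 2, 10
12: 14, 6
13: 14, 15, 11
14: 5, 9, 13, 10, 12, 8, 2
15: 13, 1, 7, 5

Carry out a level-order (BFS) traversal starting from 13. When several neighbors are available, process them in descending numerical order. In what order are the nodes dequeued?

Visit 13; enqueue 15, 14, 11 → queue [15, 14, 11]
Visit 15; enqueue 7, 5, 1 → queue [14, 11, 7, 5, 1]
Visit 14; enqueue 12, 10, 9, 8, 2 → queue [11, 7, 5, 1, 12, 10, 9, 8, 2]
Visit 11 → queue [7, 5, 1, 12, 10, 9, 8, 2]
Visit 7; enqueue 4 → queue [5, 1, 12, 10, 9, 8, 2, 4]
Visit 5 → queue [1, 12, 10, 9, 8, 2, 4]
Visit 1; enqueue 6, 3 → queue [12, 10, 9, 8, 2, 4, 6, 3]
Visit 12 → queue [10, 9, 8, 2, 4, 6, 3]
Visit 10 → queue [9, 8, 2, 4, 6, 3]
Visit 9 → queue [8, 2, 4, 6, 3]
Visit 8 → queue [2, 4, 6, 3]
Visit 2 → queue [4, 6, 3]
Visit 4 → queue [6, 3]
Visit 6 → queue [3]
Visit 3 → queue []

13, 15, 14, 11, 7, 5, 1, 12, 10, 9, 8, 2, 4, 6, 3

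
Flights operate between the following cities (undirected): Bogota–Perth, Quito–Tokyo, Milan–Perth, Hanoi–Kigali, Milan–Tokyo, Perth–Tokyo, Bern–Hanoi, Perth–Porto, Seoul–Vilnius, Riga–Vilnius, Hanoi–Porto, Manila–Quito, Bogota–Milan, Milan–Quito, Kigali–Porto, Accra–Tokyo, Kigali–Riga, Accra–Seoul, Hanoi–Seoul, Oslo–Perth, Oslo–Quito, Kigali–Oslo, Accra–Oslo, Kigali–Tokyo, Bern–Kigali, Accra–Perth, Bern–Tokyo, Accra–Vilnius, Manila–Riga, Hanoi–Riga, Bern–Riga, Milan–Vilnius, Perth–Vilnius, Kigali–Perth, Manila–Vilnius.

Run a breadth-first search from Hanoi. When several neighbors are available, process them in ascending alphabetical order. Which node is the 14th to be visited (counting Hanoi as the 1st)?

Quito

Visit Hanoi; enqueue Bern, Kigali, Porto, Riga, Seoul → queue [Bern, Kigali, Porto, Riga, Seoul]
Visit Bern; enqueue Tokyo → queue [Kigali, Porto, Riga, Seoul, Tokyo]
Visit Kigali; enqueue Oslo, Perth → queue [Porto, Riga, Seoul, Tokyo, Oslo, Perth]
Visit Porto → queue [Riga, Seoul, Tokyo, Oslo, Perth]
Visit Riga; enqueue Manila, Vilnius → queue [Seoul, Tokyo, Oslo, Perth, Manila, Vilnius]
Visit Seoul; enqueue Accra → queue [Tokyo, Oslo, Perth, Manila, Vilnius, Accra]
Visit Tokyo; enqueue Milan, Quito → queue [Oslo, Perth, Manila, Vilnius, Accra, Milan, Quito]
Visit Oslo → queue [Perth, Manila, Vilnius, Accra, Milan, Quito]
Visit Perth; enqueue Bogota → queue [Manila, Vilnius, Accra, Milan, Quito, Bogota]
Visit Manila → queue [Vilnius, Accra, Milan, Quito, Bogota]
Visit Vilnius → queue [Accra, Milan, Quito, Bogota]
Visit Accra → queue [Milan, Quito, Bogota]
Visit Milan → queue [Quito, Bogota]
Visit Quito → queue [Bogota]
Visit Bogota → queue []

Visit order: Hanoi, Bern, Kigali, Porto, Riga, Seoul, Tokyo, Oslo, Perth, Manila, Vilnius, Accra, Milan, Quito, Bogota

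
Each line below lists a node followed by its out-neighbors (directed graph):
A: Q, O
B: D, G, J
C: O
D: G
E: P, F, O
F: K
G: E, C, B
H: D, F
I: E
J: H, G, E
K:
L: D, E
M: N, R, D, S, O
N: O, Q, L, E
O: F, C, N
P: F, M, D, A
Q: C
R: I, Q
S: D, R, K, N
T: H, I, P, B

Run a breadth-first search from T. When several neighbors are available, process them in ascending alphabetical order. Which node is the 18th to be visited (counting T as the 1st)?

Visit T; enqueue B, H, I, P → queue [B, H, I, P]
Visit B; enqueue D, G, J → queue [H, I, P, D, G, J]
Visit H; enqueue F → queue [I, P, D, G, J, F]
Visit I; enqueue E → queue [P, D, G, J, F, E]
Visit P; enqueue A, M → queue [D, G, J, F, E, A, M]
Visit D → queue [G, J, F, E, A, M]
Visit G; enqueue C → queue [J, F, E, A, M, C]
Visit J → queue [F, E, A, M, C]
Visit F; enqueue K → queue [E, A, M, C, K]
Visit E; enqueue O → queue [A, M, C, K, O]
Visit A; enqueue Q → queue [M, C, K, O, Q]
Visit M; enqueue N, R, S → queue [C, K, O, Q, N, R, S]
Visit C → queue [K, O, Q, N, R, S]
Visit K → queue [O, Q, N, R, S]
Visit O → queue [Q, N, R, S]
Visit Q → queue [N, R, S]
Visit N; enqueue L → queue [R, S, L]
Visit R → queue [S, L]
Visit S → queue [L]
Visit L → queue []

Visit order: T, B, H, I, P, D, G, J, F, E, A, M, C, K, O, Q, N, R, S, L

R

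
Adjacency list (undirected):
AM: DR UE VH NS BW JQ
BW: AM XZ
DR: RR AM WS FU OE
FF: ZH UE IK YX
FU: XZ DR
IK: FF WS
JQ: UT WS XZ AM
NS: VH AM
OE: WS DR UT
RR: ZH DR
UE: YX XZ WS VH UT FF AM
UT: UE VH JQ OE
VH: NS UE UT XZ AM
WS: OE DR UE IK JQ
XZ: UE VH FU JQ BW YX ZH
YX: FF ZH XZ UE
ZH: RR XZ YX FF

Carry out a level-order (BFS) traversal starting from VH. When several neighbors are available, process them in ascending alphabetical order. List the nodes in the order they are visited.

VH → AM → NS → UE → UT → XZ → BW → DR → JQ → FF → WS → YX → OE → FU → ZH → RR → IK

Visit VH; enqueue AM, NS, UE, UT, XZ → queue [AM, NS, UE, UT, XZ]
Visit AM; enqueue BW, DR, JQ → queue [NS, UE, UT, XZ, BW, DR, JQ]
Visit NS → queue [UE, UT, XZ, BW, DR, JQ]
Visit UE; enqueue FF, WS, YX → queue [UT, XZ, BW, DR, JQ, FF, WS, YX]
Visit UT; enqueue OE → queue [XZ, BW, DR, JQ, FF, WS, YX, OE]
Visit XZ; enqueue FU, ZH → queue [BW, DR, JQ, FF, WS, YX, OE, FU, ZH]
Visit BW → queue [DR, JQ, FF, WS, YX, OE, FU, ZH]
Visit DR; enqueue RR → queue [JQ, FF, WS, YX, OE, FU, ZH, RR]
Visit JQ → queue [FF, WS, YX, OE, FU, ZH, RR]
Visit FF; enqueue IK → queue [WS, YX, OE, FU, ZH, RR, IK]
Visit WS → queue [YX, OE, FU, ZH, RR, IK]
Visit YX → queue [OE, FU, ZH, RR, IK]
Visit OE → queue [FU, ZH, RR, IK]
Visit FU → queue [ZH, RR, IK]
Visit ZH → queue [RR, IK]
Visit RR → queue [IK]
Visit IK → queue []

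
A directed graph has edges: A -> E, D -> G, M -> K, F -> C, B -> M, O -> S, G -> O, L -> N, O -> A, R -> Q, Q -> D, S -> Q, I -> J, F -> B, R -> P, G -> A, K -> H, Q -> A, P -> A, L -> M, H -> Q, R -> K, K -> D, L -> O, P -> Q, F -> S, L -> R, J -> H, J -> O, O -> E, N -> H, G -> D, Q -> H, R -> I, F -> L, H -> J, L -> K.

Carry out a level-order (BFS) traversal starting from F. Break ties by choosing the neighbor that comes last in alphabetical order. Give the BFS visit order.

Visit F; enqueue S, L, C, B → queue [S, L, C, B]
Visit S; enqueue Q → queue [L, C, B, Q]
Visit L; enqueue R, O, N, M, K → queue [C, B, Q, R, O, N, M, K]
Visit C → queue [B, Q, R, O, N, M, K]
Visit B → queue [Q, R, O, N, M, K]
Visit Q; enqueue H, D, A → queue [R, O, N, M, K, H, D, A]
Visit R; enqueue P, I → queue [O, N, M, K, H, D, A, P, I]
Visit O; enqueue E → queue [N, M, K, H, D, A, P, I, E]
Visit N → queue [M, K, H, D, A, P, I, E]
Visit M → queue [K, H, D, A, P, I, E]
Visit K → queue [H, D, A, P, I, E]
Visit H; enqueue J → queue [D, A, P, I, E, J]
Visit D; enqueue G → queue [A, P, I, E, J, G]
Visit A → queue [P, I, E, J, G]
Visit P → queue [I, E, J, G]
Visit I → queue [E, J, G]
Visit E → queue [J, G]
Visit J → queue [G]
Visit G → queue []

F -> S -> L -> C -> B -> Q -> R -> O -> N -> M -> K -> H -> D -> A -> P -> I -> E -> J -> G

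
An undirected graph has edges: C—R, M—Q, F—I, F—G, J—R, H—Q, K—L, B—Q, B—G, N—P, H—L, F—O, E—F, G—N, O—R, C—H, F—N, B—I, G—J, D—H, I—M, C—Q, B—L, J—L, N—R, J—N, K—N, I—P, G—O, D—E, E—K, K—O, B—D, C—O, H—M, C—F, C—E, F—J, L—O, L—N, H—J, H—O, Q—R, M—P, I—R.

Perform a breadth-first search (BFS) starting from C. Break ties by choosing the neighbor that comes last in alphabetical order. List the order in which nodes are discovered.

C, R, Q, O, H, F, E, N, J, I, M, B, L, K, G, D, P

Visit C; enqueue R, Q, O, H, F, E → queue [R, Q, O, H, F, E]
Visit R; enqueue N, J, I → queue [Q, O, H, F, E, N, J, I]
Visit Q; enqueue M, B → queue [O, H, F, E, N, J, I, M, B]
Visit O; enqueue L, K, G → queue [H, F, E, N, J, I, M, B, L, K, G]
Visit H; enqueue D → queue [F, E, N, J, I, M, B, L, K, G, D]
Visit F → queue [E, N, J, I, M, B, L, K, G, D]
Visit E → queue [N, J, I, M, B, L, K, G, D]
Visit N; enqueue P → queue [J, I, M, B, L, K, G, D, P]
Visit J → queue [I, M, B, L, K, G, D, P]
Visit I → queue [M, B, L, K, G, D, P]
Visit M → queue [B, L, K, G, D, P]
Visit B → queue [L, K, G, D, P]
Visit L → queue [K, G, D, P]
Visit K → queue [G, D, P]
Visit G → queue [D, P]
Visit D → queue [P]
Visit P → queue []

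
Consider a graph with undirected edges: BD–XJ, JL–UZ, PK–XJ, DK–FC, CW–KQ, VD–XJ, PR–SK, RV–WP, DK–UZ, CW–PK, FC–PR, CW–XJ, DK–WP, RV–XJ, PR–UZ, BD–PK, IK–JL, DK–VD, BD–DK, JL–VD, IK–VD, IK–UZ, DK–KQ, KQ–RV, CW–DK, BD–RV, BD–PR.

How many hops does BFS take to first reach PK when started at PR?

2

Level 0: PR
Level 1: BD, FC, SK, UZ
Level 2: DK, IK, JL, PK, RV, XJ
Level 3: CW, KQ, VD, WP
PK first appears at level 2.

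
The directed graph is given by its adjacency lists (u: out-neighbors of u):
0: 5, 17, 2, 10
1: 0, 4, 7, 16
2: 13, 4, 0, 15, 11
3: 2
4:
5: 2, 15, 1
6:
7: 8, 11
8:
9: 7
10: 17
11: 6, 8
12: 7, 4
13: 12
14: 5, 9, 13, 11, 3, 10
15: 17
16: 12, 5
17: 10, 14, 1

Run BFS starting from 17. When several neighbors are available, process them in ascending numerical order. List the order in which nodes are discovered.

Visit 17; enqueue 1, 10, 14 → queue [1, 10, 14]
Visit 1; enqueue 0, 4, 7, 16 → queue [10, 14, 0, 4, 7, 16]
Visit 10 → queue [14, 0, 4, 7, 16]
Visit 14; enqueue 3, 5, 9, 11, 13 → queue [0, 4, 7, 16, 3, 5, 9, 11, 13]
Visit 0; enqueue 2 → queue [4, 7, 16, 3, 5, 9, 11, 13, 2]
Visit 4 → queue [7, 16, 3, 5, 9, 11, 13, 2]
Visit 7; enqueue 8 → queue [16, 3, 5, 9, 11, 13, 2, 8]
Visit 16; enqueue 12 → queue [3, 5, 9, 11, 13, 2, 8, 12]
Visit 3 → queue [5, 9, 11, 13, 2, 8, 12]
Visit 5; enqueue 15 → queue [9, 11, 13, 2, 8, 12, 15]
Visit 9 → queue [11, 13, 2, 8, 12, 15]
Visit 11; enqueue 6 → queue [13, 2, 8, 12, 15, 6]
Visit 13 → queue [2, 8, 12, 15, 6]
Visit 2 → queue [8, 12, 15, 6]
Visit 8 → queue [12, 15, 6]
Visit 12 → queue [15, 6]
Visit 15 → queue [6]
Visit 6 → queue []

17, 1, 10, 14, 0, 4, 7, 16, 3, 5, 9, 11, 13, 2, 8, 12, 15, 6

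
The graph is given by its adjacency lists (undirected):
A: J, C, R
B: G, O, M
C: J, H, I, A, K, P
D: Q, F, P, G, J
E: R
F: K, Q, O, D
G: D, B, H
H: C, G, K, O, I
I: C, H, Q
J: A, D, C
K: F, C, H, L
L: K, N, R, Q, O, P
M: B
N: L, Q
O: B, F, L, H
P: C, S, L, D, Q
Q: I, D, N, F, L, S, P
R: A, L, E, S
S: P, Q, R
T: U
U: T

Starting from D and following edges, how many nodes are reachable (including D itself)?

BFS from D visits: D, F, G, J, P, Q, K, O, B, H, A, C, L, S, I, N, M, R, E
Reachable nodes: 19 of 21 total.

19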